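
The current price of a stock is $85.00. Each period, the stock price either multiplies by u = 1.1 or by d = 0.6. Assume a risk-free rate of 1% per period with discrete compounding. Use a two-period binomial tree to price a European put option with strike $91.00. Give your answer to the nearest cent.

Risk-neutral probability p = (1 + 0.01 − 0.6)/(1.1 − 0.6) = 0.4100/0.5000 = 0.8200
Terminal stock prices: S_uu = 102.9, S_ud = 56.1, S_dd = 30.6
Terminal payoffs (K − S): max(-11.85, 0) = 0, max(34.9, 0) = 34.9, max(60.4, 0) = 60.4
Node u (S = 93.5): V_u = 1/1.01·[0.8200·0.0000 + 0.1800·34.9000] = 6.2198
Node d (S = 51): V_d = 1/1.01·[0.8200·34.9000 + 0.1800·60.4000] = 39.0990
Node 0 (S = 85): V_0 = 1/1.01·[0.8200·6.2198 + 0.1800·39.0990] = 12.0179

$12.02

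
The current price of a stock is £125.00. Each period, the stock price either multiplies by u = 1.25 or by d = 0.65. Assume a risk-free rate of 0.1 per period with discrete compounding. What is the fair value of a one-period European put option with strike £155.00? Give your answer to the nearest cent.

Risk-neutral probability p = (1 + 0.1 − 0.65)/(1.25 − 0.65) = 0.4500/0.6000 = 0.7500
Terminal stock prices: S_u = 156.2, S_d = 81.25
Terminal payoffs (K − S): max(-1.25, 0) = 0, max(73.75, 0) = 73.75
Node 0 (S = 125): V_0 = 1/1.1·[0.7500·0.0000 + 0.2500·73.7500] = 16.7614

£16.76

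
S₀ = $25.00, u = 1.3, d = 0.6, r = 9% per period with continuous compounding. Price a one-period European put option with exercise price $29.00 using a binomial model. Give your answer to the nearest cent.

Risk-neutral probability p = (e^0.09 − 0.6)/(1.3 − 0.6) = 0.4942/0.7000 = 0.7060
Terminal stock prices: S_u = 32.5, S_d = 15
Terminal payoffs (K − S): max(-3.5, 0) = 0, max(14, 0) = 14
Node 0 (S = 25): V_0 = e^(−0.09)·[0.7060·0.0000 + 0.2940·14.0000] = 3.7622

$3.76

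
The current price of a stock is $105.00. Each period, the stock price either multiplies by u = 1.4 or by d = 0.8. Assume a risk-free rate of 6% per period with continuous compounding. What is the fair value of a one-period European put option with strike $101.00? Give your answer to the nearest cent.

$9.02

Risk-neutral probability p = (e^0.06 − 0.8)/(1.4 − 0.8) = 0.2618/0.6000 = 0.4364
Terminal stock prices: S_u = 147, S_d = 84
Terminal payoffs (K − S): max(-46, 0) = 0, max(17, 0) = 17
Node 0 (S = 105): V_0 = e^(−0.06)·[0.4364·0.0000 + 0.5636·17.0000] = 9.0233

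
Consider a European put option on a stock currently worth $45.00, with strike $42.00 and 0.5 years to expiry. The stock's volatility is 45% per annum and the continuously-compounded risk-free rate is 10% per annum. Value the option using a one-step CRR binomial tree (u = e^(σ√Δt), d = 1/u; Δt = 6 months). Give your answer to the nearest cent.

CRR parameters: u = e^(σ√Δt) = e^(0.45·√0.5) = 1.3746, d = 1/u = 0.7275
Per-period rate: rΔt = 0.1·0.5 = 0.05, so R = e^0.05 = 1.0513
Risk-neutral probability p = (e^0.05 − 0.7275)/(1.3746 − 0.7275) = 0.3238/0.6472 = 0.5003
Terminal stock prices: S_u = 61.86, S_d = 32.74
Terminal payoffs (K − S): max(-19.86, 0) = 0, max(9.264, 0) = 9.264
Node 0 (S = 45): V_0 = e^(−0.05)·[0.5003·0.0000 + 0.4997·9.2644] = 4.4033

$4.40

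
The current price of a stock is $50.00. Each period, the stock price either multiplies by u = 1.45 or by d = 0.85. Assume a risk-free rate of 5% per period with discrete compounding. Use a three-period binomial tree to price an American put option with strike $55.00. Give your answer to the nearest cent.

$8.28

Risk-neutral probability p = (1 + 0.05 − 0.85)/(1.45 − 0.85) = 0.2000/0.6000 = 0.3333
Terminal stock prices: S_uuu = 152.4, S_uud = 89.36, S_udd = 52.38, S_ddd = 30.71
Terminal payoffs (K − S): max(-97.43, 0) = 0, max(-34.36, 0) = 0, max(2.619, 0) = 2.619, max(24.29, 0) = 24.29
Node uu (S = 105.1): continuation = 1/1.05·[0.3333·0.0000 + 0.6667·0.0000] = 0.0000; exercise value = 0.0000 ≤ continuation, so V_uu = 0.0000
Node ud (S = 61.62): continuation = 1/1.05·[0.3333·0.0000 + 0.6667·2.6188] = 1.6627; exercise value = 0.0000 ≤ continuation, so V_ud = 1.6627
Node dd (S = 36.12): continuation = 1/1.05·[0.3333·2.6188 + 0.6667·24.2938] = 16.2560; exercise value = 18.8750 > continuation, so V_dd = 18.8750 (exercise)
Node u (S = 72.5): continuation = 1/1.05·[0.3333·0.0000 + 0.6667·1.6627] = 1.0557; exercise value = 0.0000 ≤ continuation, so V_u = 1.0557
Node d (S = 42.5): continuation = 1/1.05·[0.3333·1.6627 + 0.6667·18.8750] = 12.5120; exercise value = 12.5000 ≤ continuation, so V_d = 12.5120
Node 0 (S = 50): continuation = 1/1.05·[0.3333·1.0557 + 0.6667·12.5120] = 8.2792; exercise value = 5.0000 ≤ continuation, so V_0 = 8.2792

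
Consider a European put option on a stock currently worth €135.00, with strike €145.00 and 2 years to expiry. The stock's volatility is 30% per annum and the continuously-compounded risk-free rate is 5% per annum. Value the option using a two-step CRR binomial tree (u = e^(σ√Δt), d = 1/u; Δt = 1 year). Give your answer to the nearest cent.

CRR parameters: u = e^(σ√Δt) = e^(0.3·√1) = 1.3499, d = 1/u = 0.7408
Per-period rate: rΔt = 0.05·1 = 0.05, so R = e^0.05 = 1.0513
Risk-neutral probability p = (e^0.05 − 0.7408)/(1.3499 − 0.7408) = 0.3105/0.6090 = 0.5097
Terminal stock prices: S_uu = 246, S_ud = 135, S_dd = 74.09
Terminal payoffs (K − S): max(-101, 0) = 0, max(10, 0) = 10, max(70.91, 0) = 70.91
Node u (S = 182.2): V_u = e^(−0.05)·[0.5097·0.0000 + 0.4903·10.0000] = 4.6635
Node d (S = 100): V_d = e^(−0.05)·[0.5097·10.0000 + 0.4903·70.9104] = 37.9178
Node 0 (S = 135): V_0 = e^(−0.05)·[0.5097·4.6635 + 0.4903·37.9178] = 19.9442

€19.94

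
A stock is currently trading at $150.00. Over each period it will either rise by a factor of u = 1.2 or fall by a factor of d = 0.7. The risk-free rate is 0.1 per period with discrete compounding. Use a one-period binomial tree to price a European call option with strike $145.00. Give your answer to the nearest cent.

Risk-neutral probability p = (1 + 0.1 − 0.7)/(1.2 − 0.7) = 0.4000/0.5000 = 0.8000
Terminal stock prices: S_u = 180, S_d = 105
Terminal payoffs (S − K): max(35, 0) = 35, max(-40, 0) = 0
Node 0 (S = 150): V_0 = 1/1.1·[0.8000·35.0000 + 0.2000·0.0000] = 25.4545

$25.45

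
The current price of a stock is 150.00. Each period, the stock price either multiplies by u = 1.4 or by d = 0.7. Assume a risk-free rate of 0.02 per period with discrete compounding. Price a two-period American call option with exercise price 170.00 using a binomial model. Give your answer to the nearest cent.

Risk-neutral probability p = (1 + 0.02 − 0.7)/(1.4 − 0.7) = 0.3200/0.7000 = 0.4571
Terminal stock prices: S_uu = 294, S_ud = 147, S_dd = 73.5
Terminal payoffs (S − K): max(124, 0) = 124, max(-23, 0) = 0, max(-96.5, 0) = 0
Node u (S = 210): continuation = 1/1.02·[0.4571·124.0000 + 0.5429·0.0000] = 55.5742; exercise value = 40.0000 ≤ continuation, so V_u = 55.5742
Node d (S = 105): continuation = 1/1.02·[0.4571·0.0000 + 0.5429·0.0000] = 0.0000; exercise value = 0.0000 ≤ continuation, so V_d = 0.0000
Node 0 (S = 150): continuation = 1/1.02·[0.4571·55.5742 + 0.5429·0.0000] = 24.9072; exercise value = 0.0000 ≤ continuation, so V_0 = 24.9072

24.91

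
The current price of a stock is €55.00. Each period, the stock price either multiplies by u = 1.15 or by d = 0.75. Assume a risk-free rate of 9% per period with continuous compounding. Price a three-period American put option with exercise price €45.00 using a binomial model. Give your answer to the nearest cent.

€0.60

Risk-neutral probability p = (e^0.09 − 0.75)/(1.15 − 0.75) = 0.3442/0.4000 = 0.8604
Terminal stock prices: S_uuu = 83.65, S_uud = 54.55, S_udd = 35.58, S_ddd = 23.2
Terminal payoffs (K − S): max(-38.65, 0) = 0, max(-9.553, 0) = 0, max(9.422, 0) = 9.422, max(21.8, 0) = 21.8
Node uu (S = 72.74): continuation = e^(−0.09)·[0.8604·0.0000 + 0.1396·0.0000] = 0.0000; exercise value = 0.0000 ≤ continuation, so V_uu = 0.0000
Node ud (S = 47.44): continuation = e^(−0.09)·[0.8604·0.0000 + 0.1396·9.4219] = 1.2018; exercise value = 0.0000 ≤ continuation, so V_ud = 1.2018
Node dd (S = 30.94): continuation = e^(−0.09)·[0.8604·9.4219 + 0.1396·21.7969] = 10.1894; exercise value = 14.0625 > continuation, so V_dd = 14.0625 (exercise)
Node u (S = 63.25): continuation = e^(−0.09)·[0.8604·0.0000 + 0.1396·1.2018] = 0.1533; exercise value = 0.0000 ≤ continuation, so V_u = 0.1533
Node d (S = 41.25): continuation = e^(−0.09)·[0.8604·1.2018 + 0.1396·14.0625] = 2.7388; exercise value = 3.7500 > continuation, so V_d = 3.7500 (exercise)
Node 0 (S = 55): continuation = e^(−0.09)·[0.8604·0.1533 + 0.1396·3.7500] = 0.5989; exercise value = 0.0000 ≤ continuation, so V_0 = 0.5989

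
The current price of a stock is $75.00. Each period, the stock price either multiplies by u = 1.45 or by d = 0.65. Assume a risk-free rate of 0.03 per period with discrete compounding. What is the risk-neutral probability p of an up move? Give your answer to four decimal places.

p = 0.4750

Risk-neutral probability p = (1 + 0.03 − 0.65)/(1.45 − 0.65) = 0.3800/0.8000 = 0.4750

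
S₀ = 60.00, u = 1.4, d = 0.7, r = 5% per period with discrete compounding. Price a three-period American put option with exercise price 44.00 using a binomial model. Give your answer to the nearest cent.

3.92

Risk-neutral probability p = (1 + 0.05 − 0.7)/(1.4 − 0.7) = 0.3500/0.7000 = 0.5000
Terminal stock prices: S_uuu = 164.6, S_uud = 82.32, S_udd = 41.16, S_ddd = 20.58
Terminal payoffs (K − S): max(-120.6, 0) = 0, max(-38.32, 0) = 0, max(2.84, 0) = 2.84, max(23.42, 0) = 23.42
Node uu (S = 117.6): continuation = 1/1.05·[0.5000·0.0000 + 0.5000·0.0000] = 0.0000; exercise value = 0.0000 ≤ continuation, so V_uu = 0.0000
Node ud (S = 58.8): continuation = 1/1.05·[0.5000·0.0000 + 0.5000·2.8400] = 1.3524; exercise value = 0.0000 ≤ continuation, so V_ud = 1.3524
Node dd (S = 29.4): continuation = 1/1.05·[0.5000·2.8400 + 0.5000·23.4200] = 12.5048; exercise value = 14.6000 > continuation, so V_dd = 14.6000 (exercise)
Node u (S = 84): continuation = 1/1.05·[0.5000·0.0000 + 0.5000·1.3524] = 0.6440; exercise value = 0.0000 ≤ continuation, so V_u = 0.6440
Node d (S = 42): continuation = 1/1.05·[0.5000·1.3524 + 0.5000·14.6000] = 7.5964; exercise value = 2.0000 ≤ continuation, so V_d = 7.5964
Node 0 (S = 60): continuation = 1/1.05·[0.5000·0.6440 + 0.5000·7.5964] = 3.9240; exercise value = 0.0000 ≤ continuation, so V_0 = 3.9240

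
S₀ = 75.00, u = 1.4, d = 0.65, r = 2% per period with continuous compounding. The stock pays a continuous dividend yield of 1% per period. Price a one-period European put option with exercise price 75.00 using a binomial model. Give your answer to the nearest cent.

13.38

Per-period risk-free factor R = e^0.02 = 1.0202; dividend-adjusted growth = e^(0.02−0.01) = 1.0101.
Risk-neutral probability p = (1.0101 − 0.65)/(1.4 − 0.65) = 0.3601/0.7500 = 0.4801
Terminal stock prices: S_u = 105, S_d = 48.75
Terminal payoffs (K − S): max(-30, 0) = 0, max(26.25, 0) = 26.25
Node 0 (S = 75): V_0 = e^(−0.02)·[0.4801·0.0000 + 0.5199·26.2500] = 13.3780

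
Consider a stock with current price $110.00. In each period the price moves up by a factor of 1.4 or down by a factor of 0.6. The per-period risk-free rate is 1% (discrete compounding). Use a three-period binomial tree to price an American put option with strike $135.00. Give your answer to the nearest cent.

$44.44

Risk-neutral probability p = (1 + 0.01 − 0.6)/(1.4 − 0.6) = 0.4100/0.8000 = 0.5125
Terminal stock prices: S_uuu = 301.8, S_uud = 129.4, S_udd = 55.44, S_ddd = 23.76
Terminal payoffs (K − S): max(-166.8, 0) = 0, max(5.64, 0) = 5.64, max(79.56, 0) = 79.56, max(111.2, 0) = 111.2
Node uu (S = 215.6): continuation = 1/1.01·[0.5125·0.0000 + 0.4875·5.6400] = 2.7223; exercise value = 0.0000 ≤ continuation, so V_uu = 2.7223
Node ud (S = 92.4): continuation = 1/1.01·[0.5125·5.6400 + 0.4875·79.5600] = 41.2634; exercise value = 42.6000 > continuation, so V_ud = 42.6000 (exercise)
Node dd (S = 39.6): continuation = 1/1.01·[0.5125·79.5600 + 0.4875·111.2400] = 94.0634; exercise value = 95.4000 > continuation, so V_dd = 95.4000 (exercise)
Node u (S = 154): continuation = 1/1.01·[0.5125·2.7223 + 0.4875·42.6000] = 21.9432; exercise value = 0.0000 ≤ continuation, so V_u = 21.9432
Node d (S = 66): continuation = 1/1.01·[0.5125·42.6000 + 0.4875·95.4000] = 67.6634; exercise value = 69.0000 > continuation, so V_d = 69.0000 (exercise)
Node 0 (S = 110): continuation = 1/1.01·[0.5125·21.9432 + 0.4875·69.0000] = 44.4390; exercise value = 25.0000 ≤ continuation, so V_0 = 44.4390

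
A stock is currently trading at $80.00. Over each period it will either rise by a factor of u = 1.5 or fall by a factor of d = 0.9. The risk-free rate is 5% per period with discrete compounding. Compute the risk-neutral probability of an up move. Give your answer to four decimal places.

p = 0.2500

Risk-neutral probability p = (1 + 0.05 − 0.9)/(1.5 − 0.9) = 0.1500/0.6000 = 0.2500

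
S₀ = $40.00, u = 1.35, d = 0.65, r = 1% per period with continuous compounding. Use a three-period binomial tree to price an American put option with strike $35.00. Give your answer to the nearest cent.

$7.05

Risk-neutral probability p = (e^0.01 − 0.65)/(1.35 − 0.65) = 0.3601/0.7000 = 0.5144
Terminal stock prices: S_uuu = 98.42, S_uud = 47.39, S_udd = 22.82, S_ddd = 10.98
Terminal payoffs (K − S): max(-63.42, 0) = 0, max(-12.39, 0) = 0, max(12.18, 0) = 12.18, max(24.02, 0) = 24.02
Node uu (S = 72.9): continuation = e^(−0.01)·[0.5144·0.0000 + 0.4856·0.0000] = 0.0000; exercise value = 0.0000 ≤ continuation, so V_uu = 0.0000
Node ud (S = 35.1): continuation = e^(−0.01)·[0.5144·0.0000 + 0.4856·12.1850] = 5.8587; exercise value = 0.0000 ≤ continuation, so V_ud = 5.8587
Node dd (S = 16.9): continuation = e^(−0.01)·[0.5144·12.1850 + 0.4856·24.0150] = 17.7517; exercise value = 18.1000 > continuation, so V_dd = 18.1000 (exercise)
Node u (S = 54): continuation = e^(−0.01)·[0.5144·0.0000 + 0.4856·5.8587] = 2.8169; exercise value = 0.0000 ≤ continuation, so V_u = 2.8169
Node d (S = 26): continuation = e^(−0.01)·[0.5144·5.8587 + 0.4856·18.1000] = 11.6861; exercise value = 9.0000 ≤ continuation, so V_d = 11.6861
Node 0 (S = 40): continuation = e^(−0.01)·[0.5144·2.8169 + 0.4856·11.6861] = 7.0533; exercise value = 0.0000 ≤ continuation, so V_0 = 7.0533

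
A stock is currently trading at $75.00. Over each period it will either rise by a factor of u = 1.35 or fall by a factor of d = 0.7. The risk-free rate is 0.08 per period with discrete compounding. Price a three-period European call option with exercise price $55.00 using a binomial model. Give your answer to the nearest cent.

$34.30

Risk-neutral probability p = (1 + 0.08 − 0.7)/(1.35 − 0.7) = 0.3800/0.6500 = 0.5846
Terminal stock prices: S_uuu = 184.5, S_uud = 95.68, S_udd = 49.61, S_ddd = 25.72
Terminal payoffs (S − K): max(129.5, 0) = 129.5, max(40.68, 0) = 40.68, max(-5.388, 0) = 0, max(-29.28, 0) = 0
Node uu (S = 136.7): V_uu = 1/1.08·[0.5846·129.5281 + 0.4154·40.6813] = 85.7616
Node ud (S = 70.88): V_ud = 1/1.08·[0.5846·40.6813 + 0.4154·0.0000] = 22.0212
Node dd (S = 36.75): V_dd = 1/1.08·[0.5846·0.0000 + 0.4154·0.0000] = 0.0000
Node u (S = 101.2): V_u = 1/1.08·[0.5846·85.7616 + 0.4154·22.0212] = 54.8933
Node d (S = 52.5): V_d = 1/1.08·[0.5846·22.0212 + 0.4154·0.0000] = 11.9203
Node 0 (S = 75): V_0 = 1/1.08·[0.5846·54.8933 + 0.4154·11.9203] = 34.2991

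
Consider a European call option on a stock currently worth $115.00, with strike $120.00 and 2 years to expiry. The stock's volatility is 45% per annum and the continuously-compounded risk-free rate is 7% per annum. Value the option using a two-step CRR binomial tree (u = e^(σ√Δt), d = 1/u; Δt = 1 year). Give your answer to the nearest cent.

CRR parameters: u = e^(σ√Δt) = e^(0.45·√1) = 1.5683, d = 1/u = 0.6376
Per-period rate: rΔt = 0.07·1 = 0.07, so R = e^0.07 = 1.0725
Risk-neutral probability p = (e^0.07 − 0.6376)/(1.5683 − 0.6376) = 0.4349/0.9307 = 0.4673
Terminal stock prices: S_uu = 282.9, S_ud = 115, S_dd = 46.76
Terminal payoffs (S − K): max(162.9, 0) = 162.9, max(-5, 0) = 0, max(-73.24, 0) = 0
Node u (S = 180.4): V_u = e^(−0.07)·[0.4673·162.8544 + 0.5327·0.0000] = 70.9522
Node d (S = 73.33): V_d = e^(−0.07)·[0.4673·0.0000 + 0.5327·0.0000] = 0.0000
Node 0 (S = 115): V_0 = e^(−0.07)·[0.4673·70.9522 + 0.5327·0.0000] = 30.9124

$30.91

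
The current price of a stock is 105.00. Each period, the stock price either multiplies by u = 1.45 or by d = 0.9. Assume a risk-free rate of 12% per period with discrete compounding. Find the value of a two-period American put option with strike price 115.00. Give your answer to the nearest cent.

10.98

Risk-neutral probability p = (1 + 0.12 − 0.9)/(1.45 − 0.9) = 0.2200/0.5500 = 0.4000
Terminal stock prices: S_uu = 220.8, S_ud = 137, S_dd = 85.05
Terminal payoffs (K − S): max(-105.8, 0) = 0, max(-22.03, 0) = 0, max(29.95, 0) = 29.95
Node u (S = 152.2): continuation = 1/1.12·[0.4000·0.0000 + 0.6000·0.0000] = 0.0000; exercise value = 0.0000 ≤ continuation, so V_u = 0.0000
Node d (S = 94.5): continuation = 1/1.12·[0.4000·0.0000 + 0.6000·29.9500] = 16.0446; exercise value = 20.5000 > continuation, so V_d = 20.5000 (exercise)
Node 0 (S = 105): continuation = 1/1.12·[0.4000·0.0000 + 0.6000·20.5000] = 10.9821; exercise value = 10.0000 ≤ continuation, so V_0 = 10.9821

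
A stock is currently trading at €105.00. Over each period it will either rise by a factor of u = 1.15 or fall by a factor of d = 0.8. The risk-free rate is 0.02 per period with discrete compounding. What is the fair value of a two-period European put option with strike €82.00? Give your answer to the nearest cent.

€1.96

Risk-neutral probability p = (1 + 0.02 − 0.8)/(1.15 − 0.8) = 0.2200/0.3500 = 0.6286
Terminal stock prices: S_uu = 138.9, S_ud = 96.6, S_dd = 67.2
Terminal payoffs (K − S): max(-56.86, 0) = 0, max(-14.6, 0) = 0, max(14.8, 0) = 14.8
Node u (S = 120.7): V_u = 1/1.02·[0.6286·0.0000 + 0.3714·0.0000] = 0.0000
Node d (S = 84): V_d = 1/1.02·[0.6286·0.0000 + 0.3714·14.8000] = 5.3894
Node 0 (S = 105): V_0 = 1/1.02·[0.6286·0.0000 + 0.3714·5.3894] = 1.9625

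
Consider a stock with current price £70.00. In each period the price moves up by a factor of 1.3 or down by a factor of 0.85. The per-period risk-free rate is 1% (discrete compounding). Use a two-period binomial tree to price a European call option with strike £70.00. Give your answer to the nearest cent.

£9.29

Risk-neutral probability p = (1 + 0.01 − 0.85)/(1.3 − 0.85) = 0.1600/0.4500 = 0.3556
Terminal stock prices: S_uu = 118.3, S_ud = 77.35, S_dd = 50.57
Terminal payoffs (S − K): max(48.3, 0) = 48.3, max(7.35, 0) = 7.35, max(-19.43, 0) = 0
Node u (S = 91): V_u = 1/1.01·[0.3556·48.3000 + 0.6444·7.3500] = 21.6931
Node d (S = 59.5): V_d = 1/1.01·[0.3556·7.3500 + 0.6444·0.0000] = 2.5875
Node 0 (S = 70): V_0 = 1/1.01·[0.3556·21.6931 + 0.6444·2.5875] = 9.2877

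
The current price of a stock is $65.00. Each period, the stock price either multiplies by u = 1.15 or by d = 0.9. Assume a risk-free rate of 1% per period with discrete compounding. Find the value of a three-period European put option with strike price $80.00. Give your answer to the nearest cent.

$14.21

Risk-neutral probability p = (1 + 0.01 − 0.9)/(1.15 − 0.9) = 0.1100/0.2500 = 0.4400
Terminal stock prices: S_uuu = 98.86, S_uud = 77.37, S_udd = 60.55, S_ddd = 47.39
Terminal payoffs (K − S): max(-18.86, 0) = 0, max(2.634, 0) = 2.634, max(19.45, 0) = 19.45, max(32.61, 0) = 32.61
Node uu (S = 85.96): V_uu = 1/1.01·[0.4400·0.0000 + 0.5600·2.6338] = 1.4603
Node ud (S = 67.28): V_ud = 1/1.01·[0.4400·2.6338 + 0.5600·19.4525] = 11.9329
Node dd (S = 52.65): V_dd = 1/1.01·[0.4400·19.4525 + 0.5600·32.6150] = 26.5579
Node u (S = 74.75): V_u = 1/1.01·[0.4400·1.4603 + 0.5600·11.9329] = 7.2524
Node d (S = 58.5): V_d = 1/1.01·[0.4400·11.9329 + 0.5600·26.5579] = 19.9237
Node 0 (S = 65): V_0 = 1/1.01·[0.4400·7.2524 + 0.5600·19.9237] = 14.2063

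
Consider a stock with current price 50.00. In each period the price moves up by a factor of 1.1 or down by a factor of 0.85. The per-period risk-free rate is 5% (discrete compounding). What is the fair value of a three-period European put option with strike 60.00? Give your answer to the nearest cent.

Risk-neutral probability p = (1 + 0.05 − 0.85)/(1.1 − 0.85) = 0.2000/0.2500 = 0.8000
Terminal stock prices: S_uuu = 66.55, S_uud = 51.43, S_udd = 39.74, S_ddd = 30.71
Terminal payoffs (K − S): max(-6.55, 0) = 0, max(8.575, 0) = 8.575, max(20.26, 0) = 20.26, max(29.29, 0) = 29.29
Node uu (S = 60.5): V_uu = 1/1.05·[0.8000·0.0000 + 0.2000·8.5750] = 1.6333
Node ud (S = 46.75): V_ud = 1/1.05·[0.8000·8.5750 + 0.2000·20.2625] = 10.3929
Node dd (S = 36.12): V_dd = 1/1.05·[0.8000·20.2625 + 0.2000·29.2938] = 21.0179
Node u (S = 55): V_u = 1/1.05·[0.8000·1.6333 + 0.2000·10.3929] = 3.2240
Node d (S = 42.5): V_d = 1/1.05·[0.8000·10.3929 + 0.2000·21.0179] = 11.9218
Node 0 (S = 50): V_0 = 1/1.05·[0.8000·3.2240 + 0.2000·11.9218] = 4.7272

4.73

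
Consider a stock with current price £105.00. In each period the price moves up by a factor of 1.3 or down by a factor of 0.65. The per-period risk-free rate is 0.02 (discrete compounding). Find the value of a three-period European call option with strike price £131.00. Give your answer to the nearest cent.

£17.33

Risk-neutral probability p = (1 + 0.02 − 0.65)/(1.3 − 0.65) = 0.3700/0.6500 = 0.5692
Terminal stock prices: S_uuu = 230.7, S_uud = 115.3, S_udd = 57.67, S_ddd = 28.84
Terminal payoffs (S − K): max(99.69, 0) = 99.69, max(-15.66, 0) = 0, max(-73.33, 0) = 0, max(-102.2, 0) = 0
Node uu (S = 177.5): V_uu = 1/1.02·[0.5692·99.6850 + 0.4308·0.0000] = 55.6311
Node ud (S = 88.73): V_ud = 1/1.02·[0.5692·0.0000 + 0.4308·0.0000] = 0.0000
Node dd (S = 44.36): V_dd = 1/1.02·[0.5692·0.0000 + 0.4308·0.0000] = 0.0000
Node u (S = 136.5): V_u = 1/1.02·[0.5692·55.6311 + 0.4308·0.0000] = 31.0460
Node d (S = 68.25): V_d = 1/1.02·[0.5692·0.0000 + 0.4308·0.0000] = 0.0000
Node 0 (S = 105): V_0 = 1/1.02·[0.5692·31.0460 + 0.4308·0.0000] = 17.3258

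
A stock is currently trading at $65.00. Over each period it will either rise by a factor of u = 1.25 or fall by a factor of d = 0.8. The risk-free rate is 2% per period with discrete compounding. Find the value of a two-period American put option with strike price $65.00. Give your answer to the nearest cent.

$6.51

Risk-neutral probability p = (1 + 0.02 − 0.8)/(1.25 − 0.8) = 0.2200/0.4500 = 0.4889
Terminal stock prices: S_uu = 101.6, S_ud = 65, S_dd = 41.6
Terminal payoffs (K − S): max(-36.56, 0) = 0, max(0, 0) = 0, max(23.4, 0) = 23.4
Node u (S = 81.25): continuation = 1/1.02·[0.4889·0.0000 + 0.5111·0.0000] = 0.0000; exercise value = 0.0000 ≤ continuation, so V_u = 0.0000
Node d (S = 52): continuation = 1/1.02·[0.4889·0.0000 + 0.5111·23.4000] = 11.7255; exercise value = 13.0000 > continuation, so V_d = 13.0000 (exercise)
Node 0 (S = 65): continuation = 1/1.02·[0.4889·0.0000 + 0.5111·13.0000] = 6.5142; exercise value = 0.0000 ≤ continuation, so V_0 = 6.5142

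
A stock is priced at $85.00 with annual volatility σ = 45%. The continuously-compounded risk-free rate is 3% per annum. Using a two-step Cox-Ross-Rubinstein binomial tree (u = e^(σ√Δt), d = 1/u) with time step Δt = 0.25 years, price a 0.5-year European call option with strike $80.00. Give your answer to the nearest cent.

CRR parameters: u = e^(σ√Δt) = e^(0.45·√0.25) = 1.2523, d = 1/u = 0.7985
Per-period rate: rΔt = 0.03·0.25 = 0.0075, so R = e^0.0075 = 1.0075
Risk-neutral probability p = (e^0.0075 − 0.7985)/(1.2523 − 0.7985) = 0.2090/0.4538 = 0.4606
Terminal stock prices: S_uu = 133.3, S_ud = 85, S_dd = 54.2
Terminal payoffs (S − K): max(53.31, 0) = 53.31, max(5, 0) = 5, max(-25.8, 0) = 0
Node u (S = 106.4): V_u = e^(−0.0075)·[0.4606·53.3065 + 0.5394·5.0000] = 27.0452
Node d (S = 67.87): V_d = e^(−0.0075)·[0.4606·5.0000 + 0.5394·0.0000] = 2.2857
Node 0 (S = 85): V_0 = e^(−0.0075)·[0.4606·27.0452 + 0.5394·2.2857] = 13.5870

$13.59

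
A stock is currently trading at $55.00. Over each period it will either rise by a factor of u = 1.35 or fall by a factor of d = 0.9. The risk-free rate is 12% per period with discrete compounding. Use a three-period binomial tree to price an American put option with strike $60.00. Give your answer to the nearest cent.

$5.00

Risk-neutral probability p = (1 + 0.12 − 0.9)/(1.35 − 0.9) = 0.2200/0.4500 = 0.4889
Terminal stock prices: S_uuu = 135.3, S_uud = 90.21, S_udd = 60.14, S_ddd = 40.1
Terminal payoffs (K − S): max(-75.32, 0) = 0, max(-30.21, 0) = 0, max(-0.1425, 0) = 0, max(19.9, 0) = 19.9
Node uu (S = 100.2): continuation = 1/1.12·[0.4889·0.0000 + 0.5111·0.0000] = 0.0000; exercise value = 0.0000 ≤ continuation, so V_uu = 0.0000
Node ud (S = 66.83): continuation = 1/1.12·[0.4889·0.0000 + 0.5111·0.0000] = 0.0000; exercise value = 0.0000 ≤ continuation, so V_ud = 0.0000
Node dd (S = 44.55): continuation = 1/1.12·[0.4889·0.0000 + 0.5111·19.9050] = 9.0836; exercise value = 15.4500 > continuation, so V_dd = 15.4500 (exercise)
Node u (S = 74.25): continuation = 1/1.12·[0.4889·0.0000 + 0.5111·0.0000] = 0.0000; exercise value = 0.0000 ≤ continuation, so V_u = 0.0000
Node d (S = 49.5): continuation = 1/1.12·[0.4889·0.0000 + 0.5111·15.4500] = 7.0506; exercise value = 10.5000 > continuation, so V_d = 10.5000 (exercise)
Node 0 (S = 55): continuation = 1/1.12·[0.4889·0.0000 + 0.5111·10.5000] = 4.7917; exercise value = 5.0000 > continuation, so V_0 = 5.0000 (exercise)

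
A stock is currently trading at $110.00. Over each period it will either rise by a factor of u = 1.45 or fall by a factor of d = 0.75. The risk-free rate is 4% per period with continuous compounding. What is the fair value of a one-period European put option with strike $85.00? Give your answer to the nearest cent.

Risk-neutral probability p = (e^0.04 − 0.75)/(1.45 − 0.75) = 0.2908/0.7000 = 0.4154
Terminal stock prices: S_u = 159.5, S_d = 82.5
Terminal payoffs (K − S): max(-74.5, 0) = 0, max(2.5, 0) = 2.5
Node 0 (S = 110): V_0 = e^(−0.04)·[0.4154·0.0000 + 0.5846·2.5000] = 1.4041

$1.40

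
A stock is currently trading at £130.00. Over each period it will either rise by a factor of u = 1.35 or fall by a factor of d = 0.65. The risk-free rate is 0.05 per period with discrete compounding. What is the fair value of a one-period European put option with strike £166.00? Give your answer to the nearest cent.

£33.27

Risk-neutral probability p = (1 + 0.05 − 0.65)/(1.35 − 0.65) = 0.4000/0.7000 = 0.5714
Terminal stock prices: S_u = 175.5, S_d = 84.5
Terminal payoffs (K − S): max(-9.5, 0) = 0, max(81.5, 0) = 81.5
Node 0 (S = 130): V_0 = 1/1.05·[0.5714·0.0000 + 0.4286·81.5000] = 33.2653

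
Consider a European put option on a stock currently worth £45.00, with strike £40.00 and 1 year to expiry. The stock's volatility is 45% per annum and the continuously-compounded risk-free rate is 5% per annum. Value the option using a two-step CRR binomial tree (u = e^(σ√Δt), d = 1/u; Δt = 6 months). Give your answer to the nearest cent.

CRR parameters: u = e^(σ√Δt) = e^(0.45·√0.5) = 1.3746, d = 1/u = 0.7275
Per-period rate: rΔt = 0.05·0.5 = 0.025, so R = e^0.025 = 1.0253
Risk-neutral probability p = (e^0.025 − 0.7275)/(1.3746 − 0.7275) = 0.2979/0.6472 = 0.4602
Terminal stock prices: S_uu = 85.03, S_ud = 45, S_dd = 23.81
Terminal payoffs (K − S): max(-45.03, 0) = 0, max(-5, 0) = 0, max(16.19, 0) = 16.19
Node u (S = 61.86): V_u = e^(−0.025)·[0.4602·0.0000 + 0.5398·0.0000] = 0.0000
Node d (S = 32.74): V_d = e^(−0.025)·[0.4602·0.0000 + 0.5398·16.1862] = 8.5211
Node 0 (S = 45): V_0 = e^(−0.025)·[0.4602·0.0000 + 0.5398·8.5211] = 4.4859

£4.49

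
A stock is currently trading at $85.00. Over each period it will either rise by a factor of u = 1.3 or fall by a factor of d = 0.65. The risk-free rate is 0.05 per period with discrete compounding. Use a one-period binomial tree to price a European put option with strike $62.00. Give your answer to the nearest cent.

$2.47

Risk-neutral probability p = (1 + 0.05 − 0.65)/(1.3 − 0.65) = 0.4000/0.6500 = 0.6154
Terminal stock prices: S_u = 110.5, S_d = 55.25
Terminal payoffs (K − S): max(-48.5, 0) = 0, max(6.75, 0) = 6.75
Node 0 (S = 85): V_0 = 1/1.05·[0.6154·0.0000 + 0.3846·6.7500] = 2.4725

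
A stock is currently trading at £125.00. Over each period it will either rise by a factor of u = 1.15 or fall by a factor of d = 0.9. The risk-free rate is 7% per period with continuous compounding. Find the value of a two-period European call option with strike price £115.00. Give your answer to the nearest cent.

Risk-neutral probability p = (e^0.07 − 0.9)/(1.15 − 0.9) = 0.1725/0.2500 = 0.6900
Terminal stock prices: S_uu = 165.3, S_ud = 129.4, S_dd = 101.2
Terminal payoffs (S − K): max(50.31, 0) = 50.31, max(14.38, 0) = 14.38, max(-13.75, 0) = 0
Node u (S = 143.8): V_u = e^(−0.07)·[0.6900·50.3125 + 0.3100·14.3750] = 36.5247
Node d (S = 112.5): V_d = e^(−0.07)·[0.6900·14.3750 + 0.3100·0.0000] = 9.2486
Node 0 (S = 125): V_0 = e^(−0.07)·[0.6900·36.5247 + 0.3100·9.2486] = 26.1723

£26.17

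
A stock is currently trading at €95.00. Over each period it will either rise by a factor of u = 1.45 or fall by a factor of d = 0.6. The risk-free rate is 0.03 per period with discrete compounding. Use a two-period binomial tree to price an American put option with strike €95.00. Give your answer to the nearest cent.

€21.14

Risk-neutral probability p = (1 + 0.03 − 0.6)/(1.45 − 0.6) = 0.4300/0.8500 = 0.5059
Terminal stock prices: S_uu = 199.7, S_ud = 82.65, S_dd = 34.2
Terminal payoffs (K − S): max(-104.7, 0) = 0, max(12.35, 0) = 12.35, max(60.8, 0) = 60.8
Node u (S = 137.8): continuation = 1/1.03·[0.5059·0.0000 + 0.4941·12.3500] = 5.9246; exercise value = 0.0000 ≤ continuation, so V_u = 5.9246
Node d (S = 57): continuation = 1/1.03·[0.5059·12.3500 + 0.4941·60.8000] = 35.2330; exercise value = 38.0000 > continuation, so V_d = 38.0000 (exercise)
Node 0 (S = 95): continuation = 1/1.03·[0.5059·5.9246 + 0.4941·38.0000] = 21.1394; exercise value = 0.0000 ≤ continuation, so V_0 = 21.1394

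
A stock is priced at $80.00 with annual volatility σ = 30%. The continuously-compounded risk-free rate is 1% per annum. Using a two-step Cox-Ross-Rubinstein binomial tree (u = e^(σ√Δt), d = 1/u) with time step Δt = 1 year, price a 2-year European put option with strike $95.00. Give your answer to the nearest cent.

$22.84

CRR parameters: u = e^(σ√Δt) = e^(0.3·√1) = 1.3499, d = 1/u = 0.7408
Per-period rate: rΔt = 0.01·1 = 0.01, so R = e^0.01 = 1.0101
Risk-neutral probability p = (e^0.01 − 0.7408)/(1.3499 − 0.7408) = 0.2692/0.6090 = 0.4421
Terminal stock prices: S_uu = 145.8, S_ud = 80, S_dd = 43.9
Terminal payoffs (K − S): max(-50.77, 0) = 0, max(15, 0) = 15, max(51.1, 0) = 51.1
Node u (S = 108): V_u = e^(−0.01)·[0.4421·0.0000 + 0.5579·15.0000] = 8.2858
Node d (S = 59.27): V_d = e^(−0.01)·[0.4421·15.0000 + 0.5579·51.0951] = 34.7893
Node 0 (S = 80): V_0 = e^(−0.01)·[0.4421·8.2858 + 0.5579·34.7893] = 22.8436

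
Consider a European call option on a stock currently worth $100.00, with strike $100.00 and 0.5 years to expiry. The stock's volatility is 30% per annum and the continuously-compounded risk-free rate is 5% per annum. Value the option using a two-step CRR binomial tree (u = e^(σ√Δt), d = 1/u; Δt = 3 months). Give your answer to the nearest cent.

$8.68

CRR parameters: u = e^(σ√Δt) = e^(0.3·√0.25) = 1.1618, d = 1/u = 0.8607
Per-period rate: rΔt = 0.05·0.25 = 0.0125, so R = e^0.0125 = 1.0126
Risk-neutral probability p = (e^0.0125 − 0.8607)/(1.1618 − 0.8607) = 0.1519/0.3011 = 0.5043
Terminal stock prices: S_uu = 135, S_ud = 100, S_dd = 74.08
Terminal payoffs (S − K): max(34.99, 0) = 34.99, max(0, 0) = 0, max(-25.92, 0) = 0
Node u (S = 116.2): V_u = e^(−0.0125)·[0.5043·34.9859 + 0.4957·0.0000] = 17.4256
Node d (S = 86.07): V_d = e^(−0.0125)·[0.5043·0.0000 + 0.4957·0.0000] = 0.0000
Node 0 (S = 100): V_0 = e^(−0.0125)·[0.5043·17.4256 + 0.4957·0.0000] = 8.6793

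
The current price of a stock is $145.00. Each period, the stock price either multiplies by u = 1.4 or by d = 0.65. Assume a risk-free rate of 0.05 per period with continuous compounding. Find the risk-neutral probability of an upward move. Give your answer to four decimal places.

p = 0.5350

Risk-neutral probability p = (e^0.05 − 0.65)/(1.4 − 0.65) = 0.4013/0.7500 = 0.5350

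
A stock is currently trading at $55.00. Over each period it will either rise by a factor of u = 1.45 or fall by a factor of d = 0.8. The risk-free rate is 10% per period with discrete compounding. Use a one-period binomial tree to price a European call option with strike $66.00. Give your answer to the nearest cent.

Risk-neutral probability p = (1 + 0.1 − 0.8)/(1.45 − 0.8) = 0.3000/0.6500 = 0.4615
Terminal stock prices: S_u = 79.75, S_d = 44
Terminal payoffs (S − K): max(13.75, 0) = 13.75, max(-22, 0) = 0
Node 0 (S = 55): V_0 = 1/1.1·[0.4615·13.7500 + 0.5385·0.0000] = 5.7692

$5.77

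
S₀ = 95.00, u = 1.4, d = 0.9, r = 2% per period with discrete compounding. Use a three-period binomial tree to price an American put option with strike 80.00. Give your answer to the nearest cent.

Risk-neutral probability p = (1 + 0.02 − 0.9)/(1.4 − 0.9) = 0.1200/0.5000 = 0.2400
Terminal stock prices: S_uuu = 260.7, S_uud = 167.6, S_udd = 107.7, S_ddd = 69.26
Terminal payoffs (K − S): max(-180.7, 0) = 0, max(-87.58, 0) = 0, max(-27.73, 0) = 0, max(10.74, 0) = 10.74
Node uu (S = 186.2): continuation = 1/1.02·[0.2400·0.0000 + 0.7600·0.0000] = 0.0000; exercise value = 0.0000 ≤ continuation, so V_uu = 0.0000
Node ud (S = 119.7): continuation = 1/1.02·[0.2400·0.0000 + 0.7600·0.0000] = 0.0000; exercise value = 0.0000 ≤ continuation, so V_ud = 0.0000
Node dd (S = 76.95): continuation = 1/1.02·[0.2400·0.0000 + 0.7600·10.7450] = 8.0061; exercise value = 3.0500 ≤ continuation, so V_dd = 8.0061
Node u (S = 133): continuation = 1/1.02·[0.2400·0.0000 + 0.7600·0.0000] = 0.0000; exercise value = 0.0000 ≤ continuation, so V_u = 0.0000
Node d (S = 85.5): continuation = 1/1.02·[0.2400·0.0000 + 0.7600·8.0061] = 5.9653; exercise value = 0.0000 ≤ continuation, so V_d = 5.9653
Node 0 (S = 95): continuation = 1/1.02·[0.2400·0.0000 + 0.7600·5.9653] = 4.4447; exercise value = 0.0000 ≤ continuation, so V_0 = 4.4447

4.44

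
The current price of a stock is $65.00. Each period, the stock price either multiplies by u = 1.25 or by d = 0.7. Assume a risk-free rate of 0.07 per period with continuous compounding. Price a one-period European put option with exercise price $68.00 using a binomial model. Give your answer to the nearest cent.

Risk-neutral probability p = (e^0.07 − 0.7)/(1.25 − 0.7) = 0.3725/0.5500 = 0.6773
Terminal stock prices: S_u = 81.25, S_d = 45.5
Terminal payoffs (K − S): max(-13.25, 0) = 0, max(22.5, 0) = 22.5
Node 0 (S = 65): V_0 = e^(−0.07)·[0.6773·0.0000 + 0.3227·22.5000] = 6.7701

$6.77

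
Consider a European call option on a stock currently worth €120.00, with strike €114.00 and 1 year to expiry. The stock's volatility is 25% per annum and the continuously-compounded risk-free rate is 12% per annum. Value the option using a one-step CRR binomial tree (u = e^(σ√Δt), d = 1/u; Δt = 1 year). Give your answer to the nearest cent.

€24.54

CRR parameters: u = e^(σ√Δt) = e^(0.25·√1) = 1.2840, d = 1/u = 0.7788
Per-period rate: rΔt = 0.12·1 = 0.12, so R = e^0.12 = 1.1275
Risk-neutral probability p = (e^0.12 − 0.7788)/(1.2840 − 0.7788) = 0.3487/0.5052 = 0.6902
Terminal stock prices: S_u = 154.1, S_d = 93.46
Terminal payoffs (S − K): max(40.08, 0) = 40.08, max(-20.54, 0) = 0
Node 0 (S = 120): V_0 = e^(−0.12)·[0.6902·40.0831 + 0.3098·0.0000] = 24.5362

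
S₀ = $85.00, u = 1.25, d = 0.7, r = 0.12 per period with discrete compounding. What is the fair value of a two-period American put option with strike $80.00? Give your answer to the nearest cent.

Risk-neutral probability p = (1 + 0.12 − 0.7)/(1.25 − 0.7) = 0.4200/0.5500 = 0.7636
Terminal stock prices: S_uu = 132.8, S_ud = 74.38, S_dd = 41.65
Terminal payoffs (K − S): max(-52.81, 0) = 0, max(5.625, 0) = 5.625, max(38.35, 0) = 38.35
Node u (S = 106.2): continuation = 1/1.12·[0.7636·0.0000 + 0.2364·5.6250] = 1.1871; exercise value = 0.0000 ≤ continuation, so V_u = 1.1871
Node d (S = 59.5): continuation = 1/1.12·[0.7636·5.6250 + 0.2364·38.3500] = 11.9286; exercise value = 20.5000 > continuation, so V_d = 20.5000 (exercise)
Node 0 (S = 85): continuation = 1/1.12·[0.7636·1.1871 + 0.2364·20.5000] = 5.1357; exercise value = 0.0000 ≤ continuation, so V_0 = 5.1357

$5.14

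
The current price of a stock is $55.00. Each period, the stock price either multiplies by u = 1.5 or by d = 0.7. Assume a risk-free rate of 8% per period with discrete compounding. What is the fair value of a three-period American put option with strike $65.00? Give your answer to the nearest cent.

Risk-neutral probability p = (1 + 0.08 − 0.7)/(1.5 − 0.7) = 0.3800/0.8000 = 0.4750
Terminal stock prices: S_uuu = 185.6, S_uud = 86.62, S_udd = 40.42, S_ddd = 18.86
Terminal payoffs (K − S): max(-120.6, 0) = 0, max(-21.62, 0) = 0, max(24.58, 0) = 24.58, max(46.14, 0) = 46.14
Node uu (S = 123.8): continuation = 1/1.08·[0.4750·0.0000 + 0.5250·0.0000] = 0.0000; exercise value = 0.0000 ≤ continuation, so V_uu = 0.0000
Node ud (S = 57.75): continuation = 1/1.08·[0.4750·0.0000 + 0.5250·24.5750] = 11.9462; exercise value = 7.2500 ≤ continuation, so V_ud = 11.9462
Node dd (S = 26.95): continuation = 1/1.08·[0.4750·24.5750 + 0.5250·46.1350] = 33.2352; exercise value = 38.0500 > continuation, so V_dd = 38.0500 (exercise)
Node u (S = 82.5): continuation = 1/1.08·[0.4750·0.0000 + 0.5250·11.9462] = 5.8072; exercise value = 0.0000 ≤ continuation, so V_u = 5.8072
Node d (S = 38.5): continuation = 1/1.08·[0.4750·11.9462 + 0.5250·38.0500] = 23.7506; exercise value = 26.5000 > continuation, so V_d = 26.5000 (exercise)
Node 0 (S = 55): continuation = 1/1.08·[0.4750·5.8072 + 0.5250·26.5000] = 15.4360; exercise value = 10.0000 ≤ continuation, so V_0 = 15.4360

$15.44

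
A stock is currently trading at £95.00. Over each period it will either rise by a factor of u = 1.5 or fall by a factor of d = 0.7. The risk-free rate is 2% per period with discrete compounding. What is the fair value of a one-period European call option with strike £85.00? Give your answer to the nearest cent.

£22.55

Risk-neutral probability p = (1 + 0.02 − 0.7)/(1.5 − 0.7) = 0.3200/0.8000 = 0.4000
Terminal stock prices: S_u = 142.5, S_d = 66.5
Terminal payoffs (S − K): max(57.5, 0) = 57.5, max(-18.5, 0) = 0
Node 0 (S = 95): V_0 = 1/1.02·[0.4000·57.5000 + 0.6000·0.0000] = 22.5490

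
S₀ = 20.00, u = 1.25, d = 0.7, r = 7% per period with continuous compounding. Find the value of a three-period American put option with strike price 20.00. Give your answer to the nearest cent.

Risk-neutral probability p = (e^0.07 − 0.7)/(1.25 − 0.7) = 0.3725/0.5500 = 0.6773
Terminal stock prices: S_uuu = 39.06, S_uud = 21.88, S_udd = 12.25, S_ddd = 6.86
Terminal payoffs (K − S): max(-19.06, 0) = 0, max(-1.875, 0) = 0, max(7.75, 0) = 7.75, max(13.14, 0) = 13.14
Node uu (S = 31.25): continuation = e^(−0.07)·[0.6773·0.0000 + 0.3227·0.0000] = 0.0000; exercise value = 0.0000 ≤ continuation, so V_uu = 0.0000
Node ud (S = 17.5): continuation = e^(−0.07)·[0.6773·0.0000 + 0.3227·7.7500] = 2.3319; exercise value = 2.5000 > continuation, so V_ud = 2.5000 (exercise)
Node dd (S = 9.8): continuation = e^(−0.07)·[0.6773·7.7500 + 0.3227·13.1400] = 8.8479; exercise value = 10.2000 > continuation, so V_dd = 10.2000 (exercise)
Node u (S = 25): continuation = e^(−0.07)·[0.6773·0.0000 + 0.3227·2.5000] = 0.7522; exercise value = 0.0000 ≤ continuation, so V_u = 0.7522
Node d (S = 14): continuation = e^(−0.07)·[0.6773·2.5000 + 0.3227·10.2000] = 4.6479; exercise value = 6.0000 > continuation, so V_d = 6.0000 (exercise)
Node 0 (S = 20): continuation = e^(−0.07)·[0.6773·0.7522 + 0.3227·6.0000] = 2.2804; exercise value = 0.0000 ≤ continuation, so V_0 = 2.2804

2.28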